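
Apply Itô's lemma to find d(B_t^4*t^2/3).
d(B_t^4*t^2/3) = (2*B_t^2*t*(B_t^2 + 3*t)/3) dt + (4*B_t^3*t^2/3) dB_t

Itô's formula for f(t, x): d f(t, B_t) = (f_t + (1/2) f_xx) dt + f_x dB_t. Compute partials of f(t, x) = t^2*x^4/3:
  f_t(t,x)  = 2*t*x^4/3
  f_x(t,x)  = 4*t^2*x^3/3
  f_xx(t,x) = 4*t^2*x^2
Assemble drift = f_t + (1/2) f_xx = 2*t*x^2*(3*t + x^2)/3 and diffusion = f_x = 4*t^2*x^3/3. Substituting x = B_t:
  d(B_t^4*t^2/3) = (2*B_t^2*t*(B_t^2 + 3*t)/3) dt + (4*B_t^3*t^2/3) dB_t.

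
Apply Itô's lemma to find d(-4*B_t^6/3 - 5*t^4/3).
d(-4*B_t^6/3 - 5*t^4/3) = (-20*B_t^4 - 20*t^3/3) dt + (-8*B_t^5) dB_t

Itô's formula for f(t, x): d f(t, B_t) = (f_t + (1/2) f_xx) dt + f_x dB_t. Compute partials of f(t, x) = -5*t^4/3 - 4*x^6/3:
  f_t(t,x)  = -20*t^3/3
  f_x(t,x)  = -8*x^5
  f_xx(t,x) = -40*x^4
Assemble drift = f_t + (1/2) f_xx = -20*t^3/3 - 20*x^4 and diffusion = f_x = -8*x^5. Substituting x = B_t:
  d(-4*B_t^6/3 - 5*t^4/3) = (-20*B_t^4 - 20*t^3/3) dt + (-8*B_t^5) dB_t.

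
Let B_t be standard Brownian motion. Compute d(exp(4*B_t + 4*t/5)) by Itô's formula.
d(exp(4*B_t + 4*t/5)) = (44*exp(4*B_t + 4*t/5)/5) dt + (4*exp(4*B_t + 4*t/5)) dB_t

Itô's formula for f(t, x): d f(t, B_t) = (f_t + (1/2) f_xx) dt + f_x dB_t. Compute partials of f(t, x) = exp(4*t/5 + 4*x):
  f_t(t,x)  = 4*exp(4*t/5 + 4*x)/5
  f_x(t,x)  = 4*exp(4*t/5 + 4*x)
  f_xx(t,x) = 16*exp(4*t/5 + 4*x)
Assemble drift = f_t + (1/2) f_xx = 44*exp(4*t/5 + 4*x)/5 and diffusion = f_x = 4*exp(4*t/5 + 4*x). Substituting x = B_t:
  d(exp(4*B_t + 4*t/5)) = (44*exp(4*B_t + 4*t/5)/5) dt + (4*exp(4*B_t + 4*t/5)) dB_t.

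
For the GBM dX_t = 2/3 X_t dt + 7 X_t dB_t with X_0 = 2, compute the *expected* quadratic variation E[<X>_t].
E[<X>_t] = 588*exp(151*t/3)/151 - 588/151

<X>_t = int_0^t (7 * X_s)^2 ds. Taking expectation inside the integral: E[<X>_t] = 7^2 * int_0^t E[X_s^2] ds. For GBM, E[X_s^2] = x_0^2 * exp((2 mu + sigma^2) s). Integrating:
  E[<X>_t] = 7^2 * 2^2 * (exp((2*(2/3) + 7^2) t) - 1) / (2*(2/3) + 7^2)
           = 7^2 * 2^2 * (exp((151/3) t) - 1) / (151/3) = 588*exp(151*t/3)/151 - 588/151.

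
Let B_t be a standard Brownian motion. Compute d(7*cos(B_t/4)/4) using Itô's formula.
d(7*cos(B_t/4)/4) = (-7*cos(B_t/4)/128) dt + (-7*sin(B_t/4)/16) dB_t

Itô's formula for f(B_t) gives d f(B_t) = f'(B_t) dB_t + (1/2) f''(B_t) dt. Compute derivatives of f(x) = 7*cos(x/4)/4:
  f'(x)  = -7*sin(x/4)/16
  f''(x) = -7*cos(x/4)/64
Substitute x = B_t and multiply the f'' term by 1/2:
  drift     = (1/2) * (-7*cos(x/4)/64) evaluated at B_t = -7*cos(B_t/4)/128
  diffusion = (-7*sin(x/4)/16) evaluated at B_t = -7*sin(B_t/4)/16
Therefore d(7*cos(B_t/4)/4) = (-7*cos(B_t/4)/128) dt + (-7*sin(B_t/4)/16) dB_t.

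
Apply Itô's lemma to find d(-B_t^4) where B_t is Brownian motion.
d(-B_t^4) = (-6*B_t^2) dt + (-4*B_t^3) dB_t

Itô's formula for f(B_t) gives d f(B_t) = f'(B_t) dB_t + (1/2) f''(B_t) dt. Compute derivatives of f(x) = -x^4:
  f'(x)  = -4*x^3
  f''(x) = -12*x^2
Substitute x = B_t and multiply the f'' term by 1/2:
  drift     = (1/2) * (-12*x^2) evaluated at B_t = -6*B_t^2
  diffusion = (-4*x^3) evaluated at B_t = -4*B_t^3
Therefore d(-B_t^4) = (-6*B_t^2) dt + (-4*B_t^3) dB_t.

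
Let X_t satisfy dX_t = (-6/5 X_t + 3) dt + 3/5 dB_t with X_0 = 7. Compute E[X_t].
E[X_t] = 5/2 + 9*exp(-6*t/5)/2

Taking expectations and using E[dB_t] = 0, the mean m(t) = E[X_t] satisfies the ODE m'(t) = a m(t) + b with m(0) = x_0. With a = -6/5, b = 3, x_0 = 7, the solution is
  m(t) = x_0 * exp(a t) + (b/a) * (exp(a t) - 1)
       = 7 * exp((-6/5) t) + (3/(-6/5)) * (exp((-6/5) t) - 1)
       = 5/2 + 9*exp(-6*t/5)/2.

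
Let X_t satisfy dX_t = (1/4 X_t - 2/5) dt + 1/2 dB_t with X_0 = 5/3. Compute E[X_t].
E[X_t] = exp(t/4)/15 + 8/5

Taking expectations and using E[dB_t] = 0, the mean m(t) = E[X_t] satisfies the ODE m'(t) = a m(t) + b with m(0) = x_0. With a = 1/4, b = -2/5, x_0 = 5/3, the solution is
  m(t) = x_0 * exp(a t) + (b/a) * (exp(a t) - 1)
       = (5/3) * exp((1/4) t) + ((-2/5)/(1/4)) * (exp((1/4) t) - 1)
       = exp(t/4)/15 + 8/5.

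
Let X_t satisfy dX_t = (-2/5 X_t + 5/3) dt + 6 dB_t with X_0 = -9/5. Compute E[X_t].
E[X_t] = 25/6 - 179*exp(-2*t/5)/30

Taking expectations and using E[dB_t] = 0, the mean m(t) = E[X_t] satisfies the ODE m'(t) = a m(t) + b with m(0) = x_0. With a = -2/5, b = 5/3, x_0 = -9/5, the solution is
  m(t) = x_0 * exp(a t) + (b/a) * (exp(a t) - 1)
       = (-9/5) * exp((-2/5) t) + ((5/3)/(-2/5)) * (exp((-2/5) t) - 1)
       = 25/6 - 179*exp(-2*t/5)/30.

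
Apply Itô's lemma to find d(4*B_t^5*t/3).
d(4*B_t^5*t/3) = (4*B_t^3*(B_t^2 + 10*t)/3) dt + (20*B_t^4*t/3) dB_t

Itô's formula for f(t, x): d f(t, B_t) = (f_t + (1/2) f_xx) dt + f_x dB_t. Compute partials of f(t, x) = 4*t*x^5/3:
  f_t(t,x)  = 4*x^5/3
  f_x(t,x)  = 20*t*x^4/3
  f_xx(t,x) = 80*t*x^3/3
Assemble drift = f_t + (1/2) f_xx = 4*x^3*(10*t + x^2)/3 and diffusion = f_x = 20*t*x^4/3. Substituting x = B_t:
  d(4*B_t^5*t/3) = (4*B_t^3*(B_t^2 + 10*t)/3) dt + (20*B_t^4*t/3) dB_t.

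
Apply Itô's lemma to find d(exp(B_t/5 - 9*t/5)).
d(exp(B_t/5 - 9*t/5)) = (-89*exp(B_t/5 - 9*t/5)/50) dt + (exp(B_t/5 - 9*t/5)/5) dB_t

Itô's formula for f(t, x): d f(t, B_t) = (f_t + (1/2) f_xx) dt + f_x dB_t. Compute partials of f(t, x) = exp(-9*t/5 + x/5):
  f_t(t,x)  = -9*exp(-9*t/5 + x/5)/5
  f_x(t,x)  = exp(-9*t/5 + x/5)/5
  f_xx(t,x) = exp(-9*t/5 + x/5)/25
Assemble drift = f_t + (1/2) f_xx = -89*exp(-9*t/5 + x/5)/50 and diffusion = f_x = exp(-9*t/5 + x/5)/5. Substituting x = B_t:
  d(exp(B_t/5 - 9*t/5)) = (-89*exp(B_t/5 - 9*t/5)/50) dt + (exp(B_t/5 - 9*t/5)/5) dB_t.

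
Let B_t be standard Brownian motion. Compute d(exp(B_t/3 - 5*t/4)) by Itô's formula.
d(exp(B_t/3 - 5*t/4)) = (-43*exp(B_t/3 - 5*t/4)/36) dt + (exp(B_t/3 - 5*t/4)/3) dB_t

Itô's formula for f(t, x): d f(t, B_t) = (f_t + (1/2) f_xx) dt + f_x dB_t. Compute partials of f(t, x) = exp(-5*t/4 + x/3):
  f_t(t,x)  = -5*exp(-5*t/4 + x/3)/4
  f_x(t,x)  = exp(-5*t/4 + x/3)/3
  f_xx(t,x) = exp(-5*t/4 + x/3)/9
Assemble drift = f_t + (1/2) f_xx = -43*exp(-5*t/4 + x/3)/36 and diffusion = f_x = exp(-5*t/4 + x/3)/3. Substituting x = B_t:
  d(exp(B_t/3 - 5*t/4)) = (-43*exp(B_t/3 - 5*t/4)/36) dt + (exp(B_t/3 - 5*t/4)/3) dB_t.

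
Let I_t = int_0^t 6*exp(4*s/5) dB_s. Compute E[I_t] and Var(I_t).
E[I_t] = 0; Var(I_t) = 45*exp(8*t/5)/2 - 45/2

The Itô integral of a deterministic integrand f(s) has mean 0 because each increment f(s) * (B_{s+ds} - B_s) has mean 0. By the Itô isometry:
  Var( int_0^t f(s) dB_s ) = E[ (int_0^t f(s) dB_s)^2 ] = int_0^t f(s)^2 ds.
Here f(s) = 6*exp(4*s/5), so f(s)^2 = 36*exp(8*s/5). Integrate:
  int_0^t (36*exp(8*s/5)) ds = 45*exp(8*t/5)/2 - 45/2.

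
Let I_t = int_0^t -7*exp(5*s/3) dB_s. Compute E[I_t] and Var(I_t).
E[I_t] = 0; Var(I_t) = 147*exp(10*t/3)/10 - 147/10

The Itô integral of a deterministic integrand f(s) has mean 0 because each increment f(s) * (B_{s+ds} - B_s) has mean 0. By the Itô isometry:
  Var( int_0^t f(s) dB_s ) = E[ (int_0^t f(s) dB_s)^2 ] = int_0^t f(s)^2 ds.
Here f(s) = -7*exp(5*s/3), so f(s)^2 = 49*exp(10*s/3). Integrate:
  int_0^t (49*exp(10*s/3)) ds = 147*exp(10*t/3)/10 - 147/10.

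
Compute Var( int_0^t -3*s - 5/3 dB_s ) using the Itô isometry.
Var = t*(27*t^2 + 45*t + 25)/9

The Itô integral of a deterministic integrand f(s) has mean 0 because each increment f(s) * (B_{s+ds} - B_s) has mean 0. By the Itô isometry:
  Var( int_0^t f(s) dB_s ) = E[ (int_0^t f(s) dB_s)^2 ] = int_0^t f(s)^2 ds.
Here f(s) = -3*s - 5/3, so f(s)^2 = (9*s + 5)^2/9. Integrate:
  int_0^t ((9*s + 5)^2/9) ds = t*(27*t^2 + 45*t + 25)/9.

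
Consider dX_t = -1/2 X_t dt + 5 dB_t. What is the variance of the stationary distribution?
lim Var(X_t) = 25

The OU SDE dX = -theta X dt + sigma dB admits the integrating factor exp(theta t): d(exp(theta t) X_t) = sigma exp(theta t) dB_t. Integrating from 0 to t gives X_t = x_0 * exp(-theta t) + sigma * int_0^t exp(-theta (t-s)) dB_s for any initial x_0. The Itô integral has variance (by the Itô isometry) sigma^2 * int_0^t exp(-2 theta (t - s)) ds = sigma^2 * (1 - exp(-2 theta t)) / (2 theta), independent of x_0.
With theta = 1/2, sigma = 5:
  Var(X_t) = (5)^2 * (1 - exp(-2*1/2 t)) / (2 * 1/2) = 25 - 25*exp(-t).
As t -> infinity, exp(-2*1/2 t) -> 0, so the stationary variance is sigma^2 / (2 theta) = 25.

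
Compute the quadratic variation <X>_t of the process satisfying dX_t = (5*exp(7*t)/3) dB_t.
<X>_t = 25*exp(14*t)/126 - 25/126

For an Itô process dX_t = a(t) dt + b(t) dB_t, the quadratic variation is <X>_t = int_0^t b(s)^2 ds (the drift term does not contribute). Here b(s) = 5*exp(7*s)/3, so
  b(s)^2 = 25*exp(14*s)/9.
Integrating from 0 to t:
  <X>_t = int_0^t (25*exp(14*s)/9) ds = 25*exp(14*t)/126 - 25/126.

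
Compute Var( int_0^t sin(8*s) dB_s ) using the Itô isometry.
Var = t/2 - sin(8*t)*cos(8*t)/16

The Itô integral of a deterministic integrand f(s) has mean 0 because each increment f(s) * (B_{s+ds} - B_s) has mean 0. By the Itô isometry:
  Var( int_0^t f(s) dB_s ) = E[ (int_0^t f(s) dB_s)^2 ] = int_0^t f(s)^2 ds.
Here f(s) = sin(8*s), so f(s)^2 = sin(8*s)^2. Integrate:
  int_0^t (sin(8*s)^2) ds = t/2 - sin(8*t)*cos(8*t)/16.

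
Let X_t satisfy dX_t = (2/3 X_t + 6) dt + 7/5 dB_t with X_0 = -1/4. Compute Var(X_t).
Var(X_t) = 147*exp(4*t/3)/100 - 147/100

The variance V(t) = Var(X_t) satisfies V'(t) = 2 a V(t) + c^2 with V(0) = 0 (drift coefficient is linear in X, diffusion is constant). With a = 2/3, c = 7/5, the solution is
  V(t) = (c^2 / (2 a)) * (exp(2 a t) - 1)
       = ((7/5)^2 / (2*(2/3))) * (exp((4/3) t) - 1)
       = 147*exp(4*t/3)/100 - 147/100.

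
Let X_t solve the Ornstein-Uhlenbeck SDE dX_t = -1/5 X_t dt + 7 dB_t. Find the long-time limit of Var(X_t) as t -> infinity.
lim Var(X_t) = 245/2

The OU SDE dX = -theta X dt + sigma dB admits the integrating factor exp(theta t): d(exp(theta t) X_t) = sigma exp(theta t) dB_t. Integrating from 0 to t gives X_t = x_0 * exp(-theta t) + sigma * int_0^t exp(-theta (t-s)) dB_s for any initial x_0. The Itô integral has variance (by the Itô isometry) sigma^2 * int_0^t exp(-2 theta (t - s)) ds = sigma^2 * (1 - exp(-2 theta t)) / (2 theta), independent of x_0.
With theta = 1/5, sigma = 7:
  Var(X_t) = (7)^2 * (1 - exp(-2*1/5 t)) / (2 * 1/5) = 245/2 - 245*exp(-2*t/5)/2.
As t -> infinity, exp(-2*1/5 t) -> 0, so the stationary variance is sigma^2 / (2 theta) = 245/2.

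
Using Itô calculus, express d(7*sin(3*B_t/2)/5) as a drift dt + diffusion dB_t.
d(7*sin(3*B_t/2)/5) = (-63*sin(3*B_t/2)/40) dt + (21*cos(3*B_t/2)/10) dB_t

Itô's formula for f(B_t) gives d f(B_t) = f'(B_t) dB_t + (1/2) f''(B_t) dt. Compute derivatives of f(x) = 7*sin(3*x/2)/5:
  f'(x)  = 21*cos(3*x/2)/10
  f''(x) = -63*sin(3*x/2)/20
Substitute x = B_t and multiply the f'' term by 1/2:
  drift     = (1/2) * (-63*sin(3*x/2)/20) evaluated at B_t = -63*sin(3*B_t/2)/40
  diffusion = (21*cos(3*x/2)/10) evaluated at B_t = 21*cos(3*B_t/2)/10
Therefore d(7*sin(3*B_t/2)/5) = (-63*sin(3*B_t/2)/40) dt + (21*cos(3*B_t/2)/10) dB_t.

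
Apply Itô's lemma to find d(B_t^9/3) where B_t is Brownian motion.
d(B_t^9/3) = (12*B_t^7) dt + (3*B_t^8) dB_t

Itô's formula for f(B_t) gives d f(B_t) = f'(B_t) dB_t + (1/2) f''(B_t) dt. Compute derivatives of f(x) = x^9/3:
  f'(x)  = 3*x^8
  f''(x) = 24*x^7
Substitute x = B_t and multiply the f'' term by 1/2:
  drift     = (1/2) * (24*x^7) evaluated at B_t = 12*B_t^7
  diffusion = (3*x^8) evaluated at B_t = 3*B_t^8
Therefore d(B_t^9/3) = (12*B_t^7) dt + (3*B_t^8) dB_t.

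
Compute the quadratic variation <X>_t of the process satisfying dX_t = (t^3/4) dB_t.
<X>_t = t^7/112

For an Itô process dX_t = a(t) dt + b(t) dB_t, the quadratic variation is <X>_t = int_0^t b(s)^2 ds (the drift term does not contribute). Here b(s) = s^3/4, so
  b(s)^2 = s^6/16.
Integrating from 0 to t:
  <X>_t = int_0^t (s^6/16) ds = t^7/112.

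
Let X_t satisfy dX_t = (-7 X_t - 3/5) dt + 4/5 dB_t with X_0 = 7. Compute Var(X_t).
Var(X_t) = 8/175 - 8*exp(-14*t)/175

The variance V(t) = Var(X_t) satisfies V'(t) = 2 a V(t) + c^2 with V(0) = 0 (drift coefficient is linear in X, diffusion is constant). With a = -7, c = 4/5, the solution is
  V(t) = (c^2 / (2 a)) * (exp(2 a t) - 1)
       = ((4/5)^2 / (2*(-7))) * (exp((-14) t) - 1)
       = 8/175 - 8*exp(-14*t)/175.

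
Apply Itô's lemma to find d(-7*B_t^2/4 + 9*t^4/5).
d(-7*B_t^2/4 + 9*t^4/5) = (36*t^3/5 - 7/4) dt + (-7*B_t/2) dB_t

Itô's formula for f(t, x): d f(t, B_t) = (f_t + (1/2) f_xx) dt + f_x dB_t. Compute partials of f(t, x) = 9*t^4/5 - 7*x^2/4:
  f_t(t,x)  = 36*t^3/5
  f_x(t,x)  = -7*x/2
  f_xx(t,x) = -7/2
Assemble drift = f_t + (1/2) f_xx = 36*t^3/5 - 7/4 and diffusion = f_x = -7*x/2. Substituting x = B_t:
  d(-7*B_t^2/4 + 9*t^4/5) = (36*t^3/5 - 7/4) dt + (-7*B_t/2) dB_t.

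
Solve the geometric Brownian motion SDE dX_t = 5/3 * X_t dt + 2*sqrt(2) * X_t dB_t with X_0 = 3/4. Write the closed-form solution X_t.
X_t = 3/4 * exp((-7/3) * t + (2*sqrt(2)) * B_t)

For GBM dX = mu X dt + sigma X dB with X_0 = x_0, apply Itô to Y = log X: dY = (mu - sigma^2/2) dt + sigma dB, so Y_t = log(x_0) + (mu - sigma^2/2) t + sigma B_t and hence X_t = x_0 * exp((mu - sigma^2/2) t + sigma B_t).
With mu = 5/3, sigma = 2*sqrt(2), x_0 = 3/4, this gives:
  X_t = 3/4 * exp((-7/3) * t + (2*sqrt(2)) * B_t).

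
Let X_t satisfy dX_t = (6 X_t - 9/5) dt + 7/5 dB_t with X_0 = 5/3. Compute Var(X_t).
Var(X_t) = 49*exp(12*t)/300 - 49/300

The variance V(t) = Var(X_t) satisfies V'(t) = 2 a V(t) + c^2 with V(0) = 0 (drift coefficient is linear in X, diffusion is constant). With a = 6, c = 7/5, the solution is
  V(t) = (c^2 / (2 a)) * (exp(2 a t) - 1)
       = ((7/5)^2 / (2*6)) * (exp(12 t) - 1)
       = 49*exp(12*t)/300 - 49/300.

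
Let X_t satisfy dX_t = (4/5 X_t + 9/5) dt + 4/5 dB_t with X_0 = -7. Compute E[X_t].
E[X_t] = -19*exp(4*t/5)/4 - 9/4

Taking expectations and using E[dB_t] = 0, the mean m(t) = E[X_t] satisfies the ODE m'(t) = a m(t) + b with m(0) = x_0. With a = 4/5, b = 9/5, x_0 = -7, the solution is
  m(t) = x_0 * exp(a t) + (b/a) * (exp(a t) - 1)
       = (-7) * exp((4/5) t) + ((9/5)/(4/5)) * (exp((4/5) t) - 1)
       = -19*exp(4*t/5)/4 - 9/4.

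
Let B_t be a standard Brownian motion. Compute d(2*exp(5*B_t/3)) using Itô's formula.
d(2*exp(5*B_t/3)) = (25*exp(5*B_t/3)/9) dt + (10*exp(5*B_t/3)/3) dB_t

Itô's formula for f(B_t) gives d f(B_t) = f'(B_t) dB_t + (1/2) f''(B_t) dt. Compute derivatives of f(x) = 2*exp(5*x/3):
  f'(x)  = 10*exp(5*x/3)/3
  f''(x) = 50*exp(5*x/3)/9
Substitute x = B_t and multiply the f'' term by 1/2:
  drift     = (1/2) * (50*exp(5*x/3)/9) evaluated at B_t = 25*exp(5*B_t/3)/9
  diffusion = (10*exp(5*x/3)/3) evaluated at B_t = 10*exp(5*B_t/3)/3
Therefore d(2*exp(5*B_t/3)) = (25*exp(5*B_t/3)/9) dt + (10*exp(5*B_t/3)/3) dB_t.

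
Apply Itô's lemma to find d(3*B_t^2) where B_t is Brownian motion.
d(3*B_t^2) = (3) dt + (6*B_t) dB_t

Itô's formula for f(B_t) gives d f(B_t) = f'(B_t) dB_t + (1/2) f''(B_t) dt. Compute derivatives of f(x) = 3*x^2:
  f'(x)  = 6*x
  f''(x) = 6
Substitute x = B_t and multiply the f'' term by 1/2:
  drift     = (1/2) * (6) evaluated at B_t = 3
  diffusion = (6*x) evaluated at B_t = 6*B_t
Therefore d(3*B_t^2) = (3) dt + (6*B_t) dB_t.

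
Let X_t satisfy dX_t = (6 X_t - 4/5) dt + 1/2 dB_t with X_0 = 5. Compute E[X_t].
E[X_t] = 73*exp(6*t)/15 + 2/15

Taking expectations and using E[dB_t] = 0, the mean m(t) = E[X_t] satisfies the ODE m'(t) = a m(t) + b with m(0) = x_0. With a = 6, b = -4/5, x_0 = 5, the solution is
  m(t) = x_0 * exp(a t) + (b/a) * (exp(a t) - 1)
       = 5 * exp(6 t) + ((-4/5)/6) * (exp(6 t) - 1)
       = 73*exp(6*t)/15 + 2/15.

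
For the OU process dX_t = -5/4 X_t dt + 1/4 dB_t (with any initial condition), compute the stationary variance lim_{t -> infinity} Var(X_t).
lim Var(X_t) = 1/40

The OU SDE dX = -theta X dt + sigma dB admits the integrating factor exp(theta t): d(exp(theta t) X_t) = sigma exp(theta t) dB_t. Integrating from 0 to t gives X_t = x_0 * exp(-theta t) + sigma * int_0^t exp(-theta (t-s)) dB_s for any initial x_0. The Itô integral has variance (by the Itô isometry) sigma^2 * int_0^t exp(-2 theta (t - s)) ds = sigma^2 * (1 - exp(-2 theta t)) / (2 theta), independent of x_0.
With theta = 5/4, sigma = 1/4:
  Var(X_t) = (1/4)^2 * (1 - exp(-2*5/4 t)) / (2 * 5/4) = 1/40 - exp(-5*t/2)/40.
As t -> infinity, exp(-2*5/4 t) -> 0, so the stationary variance is sigma^2 / (2 theta) = 1/40.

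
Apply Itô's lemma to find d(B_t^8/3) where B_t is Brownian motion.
d(B_t^8/3) = (28*B_t^6/3) dt + (8*B_t^7/3) dB_t

Itô's formula for f(B_t) gives d f(B_t) = f'(B_t) dB_t + (1/2) f''(B_t) dt. Compute derivatives of f(x) = x^8/3:
  f'(x)  = 8*x^7/3
  f''(x) = 56*x^6/3
Substitute x = B_t and multiply the f'' term by 1/2:
  drift     = (1/2) * (56*x^6/3) evaluated at B_t = 28*B_t^6/3
  diffusion = (8*x^7/3) evaluated at B_t = 8*B_t^7/3
Therefore d(B_t^8/3) = (28*B_t^6/3) dt + (8*B_t^7/3) dB_t.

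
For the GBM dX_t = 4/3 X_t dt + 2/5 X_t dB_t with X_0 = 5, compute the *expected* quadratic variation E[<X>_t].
E[<X>_t] = 75*exp(212*t/75)/53 - 75/53

<X>_t = int_0^t ((2/5) * X_s)^2 ds. Taking expectation inside the integral: E[<X>_t] = (2/5)^2 * int_0^t E[X_s^2] ds. For GBM, E[X_s^2] = x_0^2 * exp((2 mu + sigma^2) s). Integrating:
  E[<X>_t] = (2/5)^2 * 5^2 * (exp((2*(4/3) + (2/5)^2) t) - 1) / (2*(4/3) + (2/5)^2)
           = (2/5)^2 * 5^2 * (exp((212/75) t) - 1) / (212/75) = 75*exp(212*t/75)/53 - 75/53.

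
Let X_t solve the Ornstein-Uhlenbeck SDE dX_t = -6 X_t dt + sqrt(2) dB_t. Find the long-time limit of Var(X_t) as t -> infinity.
lim Var(X_t) = 1/6

The OU SDE dX = -theta X dt + sigma dB admits the integrating factor exp(theta t): d(exp(theta t) X_t) = sigma exp(theta t) dB_t. Integrating from 0 to t gives X_t = x_0 * exp(-theta t) + sigma * int_0^t exp(-theta (t-s)) dB_s for any initial x_0. The Itô integral has variance (by the Itô isometry) sigma^2 * int_0^t exp(-2 theta (t - s)) ds = sigma^2 * (1 - exp(-2 theta t)) / (2 theta), independent of x_0.
With theta = 6, sigma = sqrt(2):
  Var(X_t) = (sqrt(2))^2 * (1 - exp(-2*6 t)) / (2 * 6) = 1/6 - exp(-12*t)/6.
As t -> infinity, exp(-2*6 t) -> 0, so the stationary variance is sigma^2 / (2 theta) = 1/6.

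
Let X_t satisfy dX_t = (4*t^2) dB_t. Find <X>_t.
<X>_t = 16*t^5/5

For an Itô process dX_t = a(t) dt + b(t) dB_t, the quadratic variation is <X>_t = int_0^t b(s)^2 ds (the drift term does not contribute). Here b(s) = 4*s^2, so
  b(s)^2 = 16*s^4.
Integrating from 0 to t:
  <X>_t = int_0^t (16*s^4) ds = 16*t^5/5.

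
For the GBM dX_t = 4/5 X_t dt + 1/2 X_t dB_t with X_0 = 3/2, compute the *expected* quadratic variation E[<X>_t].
E[<X>_t] = 45*exp(37*t/20)/148 - 45/148

<X>_t = int_0^t ((1/2) * X_s)^2 ds. Taking expectation inside the integral: E[<X>_t] = (1/2)^2 * int_0^t E[X_s^2] ds. For GBM, E[X_s^2] = x_0^2 * exp((2 mu + sigma^2) s). Integrating:
  E[<X>_t] = (1/2)^2 * (3/2)^2 * (exp((2*(4/5) + (1/2)^2) t) - 1) / (2*(4/5) + (1/2)^2)
           = (1/2)^2 * (3/2)^2 * (exp((37/20) t) - 1) / (37/20) = 45*exp(37*t/20)/148 - 45/148.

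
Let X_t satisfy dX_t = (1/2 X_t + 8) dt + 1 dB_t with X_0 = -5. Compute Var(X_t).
Var(X_t) = exp(t) - 1

The variance V(t) = Var(X_t) satisfies V'(t) = 2 a V(t) + c^2 with V(0) = 0 (drift coefficient is linear in X, diffusion is constant). With a = 1/2, c = 1, the solution is
  V(t) = (c^2 / (2 a)) * (exp(2 a t) - 1)
       = (1^2 / (2*(1/2))) * (exp(1 t) - 1)
       = exp(t) - 1.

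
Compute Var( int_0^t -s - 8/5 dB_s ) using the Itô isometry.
Var = t*(25*t^2 + 120*t + 192)/75

The Itô integral of a deterministic integrand f(s) has mean 0 because each increment f(s) * (B_{s+ds} - B_s) has mean 0. By the Itô isometry:
  Var( int_0^t f(s) dB_s ) = E[ (int_0^t f(s) dB_s)^2 ] = int_0^t f(s)^2 ds.
Here f(s) = -s - 8/5, so f(s)^2 = (5*s + 8)^2/25. Integrate:
  int_0^t ((5*s + 8)^2/25) ds = t*(25*t^2 + 120*t + 192)/75.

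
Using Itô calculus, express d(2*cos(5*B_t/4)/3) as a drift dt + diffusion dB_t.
d(2*cos(5*B_t/4)/3) = (-25*cos(5*B_t/4)/48) dt + (-5*sin(5*B_t/4)/6) dB_t

Itô's formula for f(B_t) gives d f(B_t) = f'(B_t) dB_t + (1/2) f''(B_t) dt. Compute derivatives of f(x) = 2*cos(5*x/4)/3:
  f'(x)  = -5*sin(5*x/4)/6
  f''(x) = -25*cos(5*x/4)/24
Substitute x = B_t and multiply the f'' term by 1/2:
  drift     = (1/2) * (-25*cos(5*x/4)/24) evaluated at B_t = -25*cos(5*B_t/4)/48
  diffusion = (-5*sin(5*x/4)/6) evaluated at B_t = -5*sin(5*B_t/4)/6
Therefore d(2*cos(5*B_t/4)/3) = (-25*cos(5*B_t/4)/48) dt + (-5*sin(5*B_t/4)/6) dB_t.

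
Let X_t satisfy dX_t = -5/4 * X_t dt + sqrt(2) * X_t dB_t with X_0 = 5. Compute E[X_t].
E[X_t] = 5*exp(-5*t/4)

For GBM dX = mu X dt + sigma X dB with X_0 = x_0, apply Itô to Y = log X: dY = (mu - sigma^2/2) dt + sigma dB, so Y_t = log(x_0) + (mu - sigma^2/2) t + sigma B_t and hence X_t = x_0 * exp((mu - sigma^2/2) t + sigma B_t).
With mu = -5/4, sigma = sqrt(2), x_0 = 5, this gives:
  X_t = 5 * exp((-9/4) * t + (sqrt(2)) * B_t).
Since sigma*B_t ~ Normal(0, sigma^2 t), E[exp(sigma*B_t)] = exp(sigma^2 t / 2); so E[X_t] = x_0 * exp((mu - sigma^2/2) t) * exp(sigma^2 t / 2) = x_0 * exp(mu t) = 5*exp(-5*t/4).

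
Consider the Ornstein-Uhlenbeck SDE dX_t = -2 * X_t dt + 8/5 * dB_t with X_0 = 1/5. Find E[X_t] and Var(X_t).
E[X_t] = exp(-2*t)/5; Var(X_t) = 16/25 - 16*exp(-4*t)/25

The OU SDE dX = -theta X dt + sigma dB admits the integrating factor exp(theta t): d(exp(theta t) X_t) = sigma exp(theta t) dB_t. Integrating from 0 to t:
  X_t = x_0 * exp(-theta t) + sigma * int_0^t exp(-theta (t-s)) dB_s.
The Itô integral has mean 0 and (by the Itô isometry) variance sigma^2 * int_0^t exp(-2 theta (t - s)) ds = sigma^2 * (1 - exp(-2 theta t)) / (2 theta).
With theta = 2, sigma = 8/5, x_0 = 1/5:
  E[X_t] = 1/5 * exp(-2 t) = exp(-2*t)/5
  Var(X_t) = (8/5)^2 * (1 - exp(-2*2 t)) / (2 * 2) = 16/25 - 16*exp(-4*t)/25.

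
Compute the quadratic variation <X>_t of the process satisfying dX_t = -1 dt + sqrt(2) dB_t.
<X>_t = 2*t

For an Itô process dX_t = a(t) dt + b(t) dB_t, the quadratic variation is <X>_t = int_0^t b(s)^2 ds (the drift term does not contribute). Here b(s) = sqrt(2), so
  b(s)^2 = 2.
Integrating from 0 to t:
  <X>_t = int_0^t (2) ds = 2*t.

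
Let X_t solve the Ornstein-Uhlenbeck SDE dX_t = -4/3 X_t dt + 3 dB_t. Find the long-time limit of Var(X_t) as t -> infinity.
lim Var(X_t) = 27/8

The OU SDE dX = -theta X dt + sigma dB admits the integrating factor exp(theta t): d(exp(theta t) X_t) = sigma exp(theta t) dB_t. Integrating from 0 to t gives X_t = x_0 * exp(-theta t) + sigma * int_0^t exp(-theta (t-s)) dB_s for any initial x_0. The Itô integral has variance (by the Itô isometry) sigma^2 * int_0^t exp(-2 theta (t - s)) ds = sigma^2 * (1 - exp(-2 theta t)) / (2 theta), independent of x_0.
With theta = 4/3, sigma = 3:
  Var(X_t) = (3)^2 * (1 - exp(-2*4/3 t)) / (2 * 4/3) = 27/8 - 27*exp(-8*t/3)/8.
As t -> infinity, exp(-2*4/3 t) -> 0, so the stationary variance is sigma^2 / (2 theta) = 27/8.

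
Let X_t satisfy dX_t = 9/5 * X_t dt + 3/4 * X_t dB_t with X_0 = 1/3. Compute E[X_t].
E[X_t] = exp(9*t/5)/3

For GBM dX = mu X dt + sigma X dB with X_0 = x_0, apply Itô to Y = log X: dY = (mu - sigma^2/2) dt + sigma dB, so Y_t = log(x_0) + (mu - sigma^2/2) t + sigma B_t and hence X_t = x_0 * exp((mu - sigma^2/2) t + sigma B_t).
With mu = 9/5, sigma = 3/4, x_0 = 1/3, this gives:
  X_t = 1/3 * exp((243/160) * t + (3/4) * B_t).
Since sigma*B_t ~ Normal(0, sigma^2 t), E[exp(sigma*B_t)] = exp(sigma^2 t / 2); so E[X_t] = x_0 * exp((mu - sigma^2/2) t) * exp(sigma^2 t / 2) = x_0 * exp(mu t) = exp(9*t/5)/3.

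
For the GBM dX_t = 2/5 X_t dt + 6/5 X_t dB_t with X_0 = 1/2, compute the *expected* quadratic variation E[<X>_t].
E[<X>_t] = 9*exp(56*t/25)/56 - 9/56

<X>_t = int_0^t ((6/5) * X_s)^2 ds. Taking expectation inside the integral: E[<X>_t] = (6/5)^2 * int_0^t E[X_s^2] ds. For GBM, E[X_s^2] = x_0^2 * exp((2 mu + sigma^2) s). Integrating:
  E[<X>_t] = (6/5)^2 * (1/2)^2 * (exp((2*(2/5) + (6/5)^2) t) - 1) / (2*(2/5) + (6/5)^2)
           = (6/5)^2 * (1/2)^2 * (exp((56/25) t) - 1) / (56/25) = 9*exp(56*t/25)/56 - 9/56.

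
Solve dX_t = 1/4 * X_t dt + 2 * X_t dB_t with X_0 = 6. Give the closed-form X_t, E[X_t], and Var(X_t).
X_t = 6 * exp((-7/4) t + (2) B_t); E[X_t] = 6*exp(t/4); Var(X_t) = 36*(exp(4*t) - 1)*exp(t/2)

For GBM dX = mu X dt + sigma X dB with X_0 = x_0, apply Itô to Y = log X: dY = (mu - sigma^2/2) dt + sigma dB, so Y_t = log(x_0) + (mu - sigma^2/2) t + sigma B_t and hence X_t = x_0 * exp((mu - sigma^2/2) t + sigma B_t).
With mu = 1/4, sigma = 2, x_0 = 6, this gives:
  X_t = 6 * exp((-7/4) * t + (2) * B_t).
Since sigma*B_t ~ Normal(0, sigma^2 t), E[exp(sigma*B_t)] = exp(sigma^2 t / 2); so E[X_t] = x_0 * exp((mu - sigma^2/2) t) * exp(sigma^2 t / 2) = x_0 * exp(mu t) = 6*exp(t/4).
Var(X_t) = E[X_t^2] - (E[X_t])^2 = x_0^2 * exp(2 mu t) * (exp(sigma^2 t) - 1) = 36*(exp(4*t) - 1)*exp(t/2).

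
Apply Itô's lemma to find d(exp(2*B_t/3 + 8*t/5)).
d(exp(2*B_t/3 + 8*t/5)) = (82*exp(2*B_t/3 + 8*t/5)/45) dt + (2*exp(2*B_t/3 + 8*t/5)/3) dB_t

Itô's formula for f(t, x): d f(t, B_t) = (f_t + (1/2) f_xx) dt + f_x dB_t. Compute partials of f(t, x) = exp(8*t/5 + 2*x/3):
  f_t(t,x)  = 8*exp(8*t/5 + 2*x/3)/5
  f_x(t,x)  = 2*exp(8*t/5 + 2*x/3)/3
  f_xx(t,x) = 4*exp(8*t/5 + 2*x/3)/9
Assemble drift = f_t + (1/2) f_xx = 82*exp(8*t/5 + 2*x/3)/45 and diffusion = f_x = 2*exp(8*t/5 + 2*x/3)/3. Substituting x = B_t:
  d(exp(2*B_t/3 + 8*t/5)) = (82*exp(2*B_t/3 + 8*t/5)/45) dt + (2*exp(2*B_t/3 + 8*t/5)/3) dB_t.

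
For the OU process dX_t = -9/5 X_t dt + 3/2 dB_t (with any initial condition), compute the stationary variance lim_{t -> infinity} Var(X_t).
lim Var(X_t) = 5/8

The OU SDE dX = -theta X dt + sigma dB admits the integrating factor exp(theta t): d(exp(theta t) X_t) = sigma exp(theta t) dB_t. Integrating from 0 to t gives X_t = x_0 * exp(-theta t) + sigma * int_0^t exp(-theta (t-s)) dB_s for any initial x_0. The Itô integral has variance (by the Itô isometry) sigma^2 * int_0^t exp(-2 theta (t - s)) ds = sigma^2 * (1 - exp(-2 theta t)) / (2 theta), independent of x_0.
With theta = 9/5, sigma = 3/2:
  Var(X_t) = (3/2)^2 * (1 - exp(-2*9/5 t)) / (2 * 9/5) = 5/8 - 5*exp(-18*t/5)/8.
As t -> infinity, exp(-2*9/5 t) -> 0, so the stationary variance is sigma^2 / (2 theta) = 5/8.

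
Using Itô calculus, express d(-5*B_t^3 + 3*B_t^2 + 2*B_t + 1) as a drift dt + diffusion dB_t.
d(-5*B_t^3 + 3*B_t^2 + 2*B_t + 1) = (3 - 15*B_t) dt + (-15*B_t^2 + 6*B_t + 2) dB_t

Itô's formula for f(B_t) gives d f(B_t) = f'(B_t) dB_t + (1/2) f''(B_t) dt. Compute derivatives of f(x) = -5*x^3 + 3*x^2 + 2*x + 1:
  f'(x)  = -15*x^2 + 6*x + 2
  f''(x) = 6 - 30*x
Substitute x = B_t and multiply the f'' term by 1/2:
  drift     = (1/2) * (6 - 30*x) evaluated at B_t = 3 - 15*B_t
  diffusion = (-15*x^2 + 6*x + 2) evaluated at B_t = -15*B_t^2 + 6*B_t + 2
Therefore d(-5*B_t^3 + 3*B_t^2 + 2*B_t + 1) = (3 - 15*B_t) dt + (-15*B_t^2 + 6*B_t + 2) dB_t.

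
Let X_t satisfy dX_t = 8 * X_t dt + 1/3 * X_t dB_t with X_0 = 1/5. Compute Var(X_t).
Var(X_t) = (exp(t/9) - 1)*exp(16*t)/25

For GBM dX = mu X dt + sigma X dB with X_0 = x_0, apply Itô to Y = log X: dY = (mu - sigma^2/2) dt + sigma dB, so Y_t = log(x_0) + (mu - sigma^2/2) t + sigma B_t and hence X_t = x_0 * exp((mu - sigma^2/2) t + sigma B_t).
With mu = 8, sigma = 1/3, x_0 = 1/5, this gives:
  X_t = 1/5 * exp((143/18) * t + (1/3) * B_t).
Since sigma*B_t ~ Normal(0, sigma^2 t), E[exp(sigma*B_t)] = exp(sigma^2 t / 2); so E[X_t] = x_0 * exp((mu - sigma^2/2) t) * exp(sigma^2 t / 2) = x_0 * exp(mu t) = exp(8*t)/5.
Var(X_t) = E[X_t^2] - (E[X_t])^2 = x_0^2 * exp(2 mu t) * (exp(sigma^2 t) - 1) = (exp(t/9) - 1)*exp(16*t)/25.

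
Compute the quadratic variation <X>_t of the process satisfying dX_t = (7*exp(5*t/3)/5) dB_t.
<X>_t = 147*exp(10*t/3)/250 - 147/250

For an Itô process dX_t = a(t) dt + b(t) dB_t, the quadratic variation is <X>_t = int_0^t b(s)^2 ds (the drift term does not contribute). Here b(s) = 7*exp(5*s/3)/5, so
  b(s)^2 = 49*exp(10*s/3)/25.
Integrating from 0 to t:
  <X>_t = int_0^t (49*exp(10*s/3)/25) ds = 147*exp(10*t/3)/250 - 147/250.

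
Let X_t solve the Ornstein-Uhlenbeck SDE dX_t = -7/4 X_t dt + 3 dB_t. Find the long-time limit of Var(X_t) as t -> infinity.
lim Var(X_t) = 18/7

The OU SDE dX = -theta X dt + sigma dB admits the integrating factor exp(theta t): d(exp(theta t) X_t) = sigma exp(theta t) dB_t. Integrating from 0 to t gives X_t = x_0 * exp(-theta t) + sigma * int_0^t exp(-theta (t-s)) dB_s for any initial x_0. The Itô integral has variance (by the Itô isometry) sigma^2 * int_0^t exp(-2 theta (t - s)) ds = sigma^2 * (1 - exp(-2 theta t)) / (2 theta), independent of x_0.
With theta = 7/4, sigma = 3:
  Var(X_t) = (3)^2 * (1 - exp(-2*7/4 t)) / (2 * 7/4) = 18/7 - 18*exp(-7*t/2)/7.
As t -> infinity, exp(-2*7/4 t) -> 0, so the stationary variance is sigma^2 / (2 theta) = 18/7.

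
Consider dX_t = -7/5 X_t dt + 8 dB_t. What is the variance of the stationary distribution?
lim Var(X_t) = 160/7

The OU SDE dX = -theta X dt + sigma dB admits the integrating factor exp(theta t): d(exp(theta t) X_t) = sigma exp(theta t) dB_t. Integrating from 0 to t gives X_t = x_0 * exp(-theta t) + sigma * int_0^t exp(-theta (t-s)) dB_s for any initial x_0. The Itô integral has variance (by the Itô isometry) sigma^2 * int_0^t exp(-2 theta (t - s)) ds = sigma^2 * (1 - exp(-2 theta t)) / (2 theta), independent of x_0.
With theta = 7/5, sigma = 8:
  Var(X_t) = (8)^2 * (1 - exp(-2*7/5 t)) / (2 * 7/5) = 160/7 - 160*exp(-14*t/5)/7.
As t -> infinity, exp(-2*7/5 t) -> 0, so the stationary variance is sigma^2 / (2 theta) = 160/7.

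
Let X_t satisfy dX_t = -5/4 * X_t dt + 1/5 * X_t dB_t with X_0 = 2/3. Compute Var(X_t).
Var(X_t) = (4*exp(t/25) - 4)*exp(-5*t/2)/9

For GBM dX = mu X dt + sigma X dB with X_0 = x_0, apply Itô to Y = log X: dY = (mu - sigma^2/2) dt + sigma dB, so Y_t = log(x_0) + (mu - sigma^2/2) t + sigma B_t and hence X_t = x_0 * exp((mu - sigma^2/2) t + sigma B_t).
With mu = -5/4, sigma = 1/5, x_0 = 2/3, this gives:
  X_t = 2/3 * exp((-127/100) * t + (1/5) * B_t).
Since sigma*B_t ~ Normal(0, sigma^2 t), E[exp(sigma*B_t)] = exp(sigma^2 t / 2); so E[X_t] = x_0 * exp((mu - sigma^2/2) t) * exp(sigma^2 t / 2) = x_0 * exp(mu t) = 2*exp(-5*t/4)/3.
Var(X_t) = E[X_t^2] - (E[X_t])^2 = x_0^2 * exp(2 mu t) * (exp(sigma^2 t) - 1) = (4*exp(t/25) - 4)*exp(-5*t/2)/9.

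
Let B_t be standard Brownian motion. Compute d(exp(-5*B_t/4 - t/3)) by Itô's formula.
d(exp(-5*B_t/4 - t/3)) = (43*exp(-5*B_t/4 - t/3)/96) dt + (-5*exp(-5*B_t/4 - t/3)/4) dB_t

Itô's formula for f(t, x): d f(t, B_t) = (f_t + (1/2) f_xx) dt + f_x dB_t. Compute partials of f(t, x) = exp(-t/3 - 5*x/4):
  f_t(t,x)  = -exp(-t/3 - 5*x/4)/3
  f_x(t,x)  = -5*exp(-t/3 - 5*x/4)/4
  f_xx(t,x) = 25*exp(-t/3 - 5*x/4)/16
Assemble drift = f_t + (1/2) f_xx = 43*exp(-t/3 - 5*x/4)/96 and diffusion = f_x = -5*exp(-t/3 - 5*x/4)/4. Substituting x = B_t:
  d(exp(-5*B_t/4 - t/3)) = (43*exp(-5*B_t/4 - t/3)/96) dt + (-5*exp(-5*B_t/4 - t/3)/4) dB_t.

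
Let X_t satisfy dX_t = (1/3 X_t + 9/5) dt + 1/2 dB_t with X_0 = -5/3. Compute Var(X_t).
Var(X_t) = 3*exp(2*t/3)/8 - 3/8

The variance V(t) = Var(X_t) satisfies V'(t) = 2 a V(t) + c^2 with V(0) = 0 (drift coefficient is linear in X, diffusion is constant). With a = 1/3, c = 1/2, the solution is
  V(t) = (c^2 / (2 a)) * (exp(2 a t) - 1)
       = ((1/2)^2 / (2*(1/3))) * (exp((2/3) t) - 1)
       = 3*exp(2*t/3)/8 - 3/8.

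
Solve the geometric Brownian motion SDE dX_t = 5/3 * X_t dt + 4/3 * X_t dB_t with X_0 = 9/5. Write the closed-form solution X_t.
X_t = 9/5 * exp((7/9) * t + (4/3) * B_t)

For GBM dX = mu X dt + sigma X dB with X_0 = x_0, apply Itô to Y = log X: dY = (mu - sigma^2/2) dt + sigma dB, so Y_t = log(x_0) + (mu - sigma^2/2) t + sigma B_t and hence X_t = x_0 * exp((mu - sigma^2/2) t + sigma B_t).
With mu = 5/3, sigma = 4/3, x_0 = 9/5, this gives:
  X_t = 9/5 * exp((7/9) * t + (4/3) * B_t).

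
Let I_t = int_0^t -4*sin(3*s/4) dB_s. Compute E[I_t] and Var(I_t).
E[I_t] = 0; Var(I_t) = 8*t - 16*sin(3*t/2)/3

The Itô integral of a deterministic integrand f(s) has mean 0 because each increment f(s) * (B_{s+ds} - B_s) has mean 0. By the Itô isometry:
  Var( int_0^t f(s) dB_s ) = E[ (int_0^t f(s) dB_s)^2 ] = int_0^t f(s)^2 ds.
Here f(s) = -4*sin(3*s/4), so f(s)^2 = 16*sin(3*s/4)^2. Integrate:
  int_0^t (16*sin(3*s/4)^2) ds = 8*t - 16*sin(3*t/2)/3.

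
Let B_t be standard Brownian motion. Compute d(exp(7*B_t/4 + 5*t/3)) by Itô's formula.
d(exp(7*B_t/4 + 5*t/3)) = (307*exp(7*B_t/4 + 5*t/3)/96) dt + (7*exp(7*B_t/4 + 5*t/3)/4) dB_t

Itô's formula for f(t, x): d f(t, B_t) = (f_t + (1/2) f_xx) dt + f_x dB_t. Compute partials of f(t, x) = exp(5*t/3 + 7*x/4):
  f_t(t,x)  = 5*exp(5*t/3 + 7*x/4)/3
  f_x(t,x)  = 7*exp(5*t/3 + 7*x/4)/4
  f_xx(t,x) = 49*exp(5*t/3 + 7*x/4)/16
Assemble drift = f_t + (1/2) f_xx = 307*exp(5*t/3 + 7*x/4)/96 and diffusion = f_x = 7*exp(5*t/3 + 7*x/4)/4. Substituting x = B_t:
  d(exp(7*B_t/4 + 5*t/3)) = (307*exp(7*B_t/4 + 5*t/3)/96) dt + (7*exp(7*B_t/4 + 5*t/3)/4) dB_t.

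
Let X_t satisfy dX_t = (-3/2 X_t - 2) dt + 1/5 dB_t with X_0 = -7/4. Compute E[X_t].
E[X_t] = -4/3 - 5*exp(-3*t/2)/12

Taking expectations and using E[dB_t] = 0, the mean m(t) = E[X_t] satisfies the ODE m'(t) = a m(t) + b with m(0) = x_0. With a = -3/2, b = -2, x_0 = -7/4, the solution is
  m(t) = x_0 * exp(a t) + (b/a) * (exp(a t) - 1)
       = (-7/4) * exp((-3/2) t) + ((-2)/(-3/2)) * (exp((-3/2) t) - 1)
       = -4/3 - 5*exp(-3*t/2)/12.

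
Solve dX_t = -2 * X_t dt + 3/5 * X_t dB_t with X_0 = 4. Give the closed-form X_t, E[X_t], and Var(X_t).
X_t = 4 * exp((-109/50) t + (3/5) B_t); E[X_t] = 4*exp(-2*t); Var(X_t) = (16*exp(9*t/25) - 16)*exp(-4*t)

For GBM dX = mu X dt + sigma X dB with X_0 = x_0, apply Itô to Y = log X: dY = (mu - sigma^2/2) dt + sigma dB, so Y_t = log(x_0) + (mu - sigma^2/2) t + sigma B_t and hence X_t = x_0 * exp((mu - sigma^2/2) t + sigma B_t).
With mu = -2, sigma = 3/5, x_0 = 4, this gives:
  X_t = 4 * exp((-109/50) * t + (3/5) * B_t).
Since sigma*B_t ~ Normal(0, sigma^2 t), E[exp(sigma*B_t)] = exp(sigma^2 t / 2); so E[X_t] = x_0 * exp((mu - sigma^2/2) t) * exp(sigma^2 t / 2) = x_0 * exp(mu t) = 4*exp(-2*t).
Var(X_t) = E[X_t^2] - (E[X_t])^2 = x_0^2 * exp(2 mu t) * (exp(sigma^2 t) - 1) = (16*exp(9*t/25) - 16)*exp(-4*t).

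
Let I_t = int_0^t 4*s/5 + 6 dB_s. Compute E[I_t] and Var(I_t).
E[I_t] = 0; Var(I_t) = 4*t*(4*t^2 + 90*t + 675)/75

The Itô integral of a deterministic integrand f(s) has mean 0 because each increment f(s) * (B_{s+ds} - B_s) has mean 0. By the Itô isometry:
  Var( int_0^t f(s) dB_s ) = E[ (int_0^t f(s) dB_s)^2 ] = int_0^t f(s)^2 ds.
Here f(s) = 4*s/5 + 6, so f(s)^2 = 4*(2*s + 15)^2/25. Integrate:
  int_0^t (4*(2*s + 15)^2/25) ds = 4*t*(4*t^2 + 90*t + 675)/75.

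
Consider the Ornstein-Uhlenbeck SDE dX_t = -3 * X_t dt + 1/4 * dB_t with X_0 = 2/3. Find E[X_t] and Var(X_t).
E[X_t] = 2*exp(-3*t)/3; Var(X_t) = 1/96 - exp(-6*t)/96

The OU SDE dX = -theta X dt + sigma dB admits the integrating factor exp(theta t): d(exp(theta t) X_t) = sigma exp(theta t) dB_t. Integrating from 0 to t:
  X_t = x_0 * exp(-theta t) + sigma * int_0^t exp(-theta (t-s)) dB_s.
The Itô integral has mean 0 and (by the Itô isometry) variance sigma^2 * int_0^t exp(-2 theta (t - s)) ds = sigma^2 * (1 - exp(-2 theta t)) / (2 theta).
With theta = 3, sigma = 1/4, x_0 = 2/3:
  E[X_t] = 2/3 * exp(-3 t) = 2*exp(-3*t)/3
  Var(X_t) = (1/4)^2 * (1 - exp(-2*3 t)) / (2 * 3) = 1/96 - exp(-6*t)/96.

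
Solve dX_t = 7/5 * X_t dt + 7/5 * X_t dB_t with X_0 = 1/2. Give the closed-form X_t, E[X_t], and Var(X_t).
X_t = 1/2 * exp((21/50) t + (7/5) B_t); E[X_t] = exp(7*t/5)/2; Var(X_t) = (exp(49*t/25) - 1)*exp(14*t/5)/4

For GBM dX = mu X dt + sigma X dB with X_0 = x_0, apply Itô to Y = log X: dY = (mu - sigma^2/2) dt + sigma dB, so Y_t = log(x_0) + (mu - sigma^2/2) t + sigma B_t and hence X_t = x_0 * exp((mu - sigma^2/2) t + sigma B_t).
With mu = 7/5, sigma = 7/5, x_0 = 1/2, this gives:
  X_t = 1/2 * exp((21/50) * t + (7/5) * B_t).
Since sigma*B_t ~ Normal(0, sigma^2 t), E[exp(sigma*B_t)] = exp(sigma^2 t / 2); so E[X_t] = x_0 * exp((mu - sigma^2/2) t) * exp(sigma^2 t / 2) = x_0 * exp(mu t) = exp(7*t/5)/2.
Var(X_t) = E[X_t^2] - (E[X_t])^2 = x_0^2 * exp(2 mu t) * (exp(sigma^2 t) - 1) = (exp(49*t/25) - 1)*exp(14*t/5)/4.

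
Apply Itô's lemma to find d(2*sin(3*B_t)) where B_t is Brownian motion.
d(2*sin(3*B_t)) = (-9*sin(3*B_t)) dt + (6*cos(3*B_t)) dB_t

Itô's formula for f(B_t) gives d f(B_t) = f'(B_t) dB_t + (1/2) f''(B_t) dt. Compute derivatives of f(x) = 2*sin(3*x):
  f'(x)  = 6*cos(3*x)
  f''(x) = -18*sin(3*x)
Substitute x = B_t and multiply the f'' term by 1/2:
  drift     = (1/2) * (-18*sin(3*x)) evaluated at B_t = -9*sin(3*B_t)
  diffusion = (6*cos(3*x)) evaluated at B_t = 6*cos(3*B_t)
Therefore d(2*sin(3*B_t)) = (-9*sin(3*B_t)) dt + (6*cos(3*B_t)) dB_t.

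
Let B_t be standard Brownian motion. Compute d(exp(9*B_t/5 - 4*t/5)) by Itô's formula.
d(exp(9*B_t/5 - 4*t/5)) = (41*exp(9*B_t/5 - 4*t/5)/50) dt + (9*exp(9*B_t/5 - 4*t/5)/5) dB_t

Itô's formula for f(t, x): d f(t, B_t) = (f_t + (1/2) f_xx) dt + f_x dB_t. Compute partials of f(t, x) = exp(-4*t/5 + 9*x/5):
  f_t(t,x)  = -4*exp(-4*t/5 + 9*x/5)/5
  f_x(t,x)  = 9*exp(-4*t/5 + 9*x/5)/5
  f_xx(t,x) = 81*exp(-4*t/5 + 9*x/5)/25
Assemble drift = f_t + (1/2) f_xx = 41*exp(-4*t/5 + 9*x/5)/50 and diffusion = f_x = 9*exp(-4*t/5 + 9*x/5)/5. Substituting x = B_t:
  d(exp(9*B_t/5 - 4*t/5)) = (41*exp(9*B_t/5 - 4*t/5)/50) dt + (9*exp(9*B_t/5 - 4*t/5)/5) dB_t.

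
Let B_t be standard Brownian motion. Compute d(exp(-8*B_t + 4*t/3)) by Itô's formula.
d(exp(-8*B_t + 4*t/3)) = (100*exp(-8*B_t + 4*t/3)/3) dt + (-8*exp(-8*B_t + 4*t/3)) dB_t

Itô's formula for f(t, x): d f(t, B_t) = (f_t + (1/2) f_xx) dt + f_x dB_t. Compute partials of f(t, x) = exp(4*t/3 - 8*x):
  f_t(t,x)  = 4*exp(4*t/3 - 8*x)/3
  f_x(t,x)  = -8*exp(4*t/3 - 8*x)
  f_xx(t,x) = 64*exp(4*t/3 - 8*x)
Assemble drift = f_t + (1/2) f_xx = 100*exp(4*t/3 - 8*x)/3 and diffusion = f_x = -8*exp(4*t/3 - 8*x). Substituting x = B_t:
  d(exp(-8*B_t + 4*t/3)) = (100*exp(-8*B_t + 4*t/3)/3) dt + (-8*exp(-8*B_t + 4*t/3)) dB_t.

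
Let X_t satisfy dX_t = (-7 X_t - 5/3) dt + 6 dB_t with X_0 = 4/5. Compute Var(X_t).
Var(X_t) = 18/7 - 18*exp(-14*t)/7

The variance V(t) = Var(X_t) satisfies V'(t) = 2 a V(t) + c^2 with V(0) = 0 (drift coefficient is linear in X, diffusion is constant). With a = -7, c = 6, the solution is
  V(t) = (c^2 / (2 a)) * (exp(2 a t) - 1)
       = (6^2 / (2*(-7))) * (exp((-14) t) - 1)
       = 18/7 - 18*exp(-14*t)/7.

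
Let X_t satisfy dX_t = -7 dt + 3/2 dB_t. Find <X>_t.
<X>_t = 9*t/4

For an Itô process dX_t = a(t) dt + b(t) dB_t, the quadratic variation is <X>_t = int_0^t b(s)^2 ds (the drift term does not contribute). Here b(s) = 3/2, so
  b(s)^2 = 9/4.
Integrating from 0 to t:
  <X>_t = int_0^t (9/4) ds = 9*t/4.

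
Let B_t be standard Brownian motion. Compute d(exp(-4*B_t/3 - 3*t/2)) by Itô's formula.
d(exp(-4*B_t/3 - 3*t/2)) = (-11*exp(-4*B_t/3 - 3*t/2)/18) dt + (-4*exp(-4*B_t/3 - 3*t/2)/3) dB_t

Itô's formula for f(t, x): d f(t, B_t) = (f_t + (1/2) f_xx) dt + f_x dB_t. Compute partials of f(t, x) = exp(-3*t/2 - 4*x/3):
  f_t(t,x)  = -3*exp(-3*t/2 - 4*x/3)/2
  f_x(t,x)  = -4*exp(-3*t/2 - 4*x/3)/3
  f_xx(t,x) = 16*exp(-3*t/2 - 4*x/3)/9
Assemble drift = f_t + (1/2) f_xx = -11*exp(-3*t/2 - 4*x/3)/18 and diffusion = f_x = -4*exp(-3*t/2 - 4*x/3)/3. Substituting x = B_t:
  d(exp(-4*B_t/3 - 3*t/2)) = (-11*exp(-4*B_t/3 - 3*t/2)/18) dt + (-4*exp(-4*B_t/3 - 3*t/2)/3) dB_t.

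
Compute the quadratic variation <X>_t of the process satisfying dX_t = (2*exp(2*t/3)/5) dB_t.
<X>_t = 3*exp(4*t/3)/25 - 3/25

For an Itô process dX_t = a(t) dt + b(t) dB_t, the quadratic variation is <X>_t = int_0^t b(s)^2 ds (the drift term does not contribute). Here b(s) = 2*exp(2*s/3)/5, so
  b(s)^2 = 4*exp(4*s/3)/25.
Integrating from 0 to t:
  <X>_t = int_0^t (4*exp(4*s/3)/25) ds = 3*exp(4*t/3)/25 - 3/25.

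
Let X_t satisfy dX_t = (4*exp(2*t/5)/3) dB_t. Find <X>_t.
<X>_t = 20*exp(4*t/5)/9 - 20/9

For an Itô process dX_t = a(t) dt + b(t) dB_t, the quadratic variation is <X>_t = int_0^t b(s)^2 ds (the drift term does not contribute). Here b(s) = 4*exp(2*s/5)/3, so
  b(s)^2 = 16*exp(4*s/5)/9.
Integrating from 0 to t:
  <X>_t = int_0^t (16*exp(4*s/5)/9) ds = 20*exp(4*t/5)/9 - 20/9.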